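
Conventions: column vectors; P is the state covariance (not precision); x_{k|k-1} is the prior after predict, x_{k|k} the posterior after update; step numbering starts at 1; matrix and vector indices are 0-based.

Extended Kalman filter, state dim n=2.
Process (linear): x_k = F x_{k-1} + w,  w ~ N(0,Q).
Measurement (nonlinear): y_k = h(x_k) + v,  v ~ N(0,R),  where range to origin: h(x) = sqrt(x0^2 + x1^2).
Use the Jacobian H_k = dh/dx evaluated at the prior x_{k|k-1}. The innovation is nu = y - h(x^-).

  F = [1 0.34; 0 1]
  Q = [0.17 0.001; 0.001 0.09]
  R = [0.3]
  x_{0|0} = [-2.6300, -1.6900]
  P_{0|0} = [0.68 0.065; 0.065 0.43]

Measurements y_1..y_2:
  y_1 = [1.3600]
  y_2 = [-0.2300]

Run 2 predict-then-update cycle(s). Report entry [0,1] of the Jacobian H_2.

step 1: x^-=[-3.2046, -1.6900]  P^-=[0.9439 0.2122; 0.2122 0.5200]  H_jac=[-0.8845 -0.4665]  S=[1.3268]  K=[-0.7039; -0.3243]  nu=[-2.2629]  x^+=[-1.6118, -0.9562]  P^+=[0.2865 -0.0907; -0.0907 0.3805]
step 2: x^-=[-1.9368, -0.9562]  P^-=[0.4389 0.0397; 0.0397 0.4705]  H_jac=[-0.8967 -0.4427]  S=[0.7766]  K=[-0.5294; -0.3140]  nu=[-2.3900]  x^+=[-0.6716, -0.2057]  P^+=[0.2212 -0.0894; -0.0894 0.3939]

H_jac[0,1] = -0.4427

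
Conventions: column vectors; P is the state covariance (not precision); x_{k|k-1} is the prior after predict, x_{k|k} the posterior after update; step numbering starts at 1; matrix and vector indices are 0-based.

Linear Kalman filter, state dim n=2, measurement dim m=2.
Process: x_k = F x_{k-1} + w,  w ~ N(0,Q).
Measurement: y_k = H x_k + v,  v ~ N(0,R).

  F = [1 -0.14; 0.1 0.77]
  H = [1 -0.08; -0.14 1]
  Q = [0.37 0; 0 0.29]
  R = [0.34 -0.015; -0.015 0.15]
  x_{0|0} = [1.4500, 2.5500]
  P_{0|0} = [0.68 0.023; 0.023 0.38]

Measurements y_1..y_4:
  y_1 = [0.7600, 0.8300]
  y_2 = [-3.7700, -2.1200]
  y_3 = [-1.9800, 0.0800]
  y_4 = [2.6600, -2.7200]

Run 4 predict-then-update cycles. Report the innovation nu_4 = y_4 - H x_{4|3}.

step 1: x^-=[1.0930, 2.1085]  P^-=[1.0510 0.0444; 0.0444 0.5256]  S=[1.3873 -0.1593; -0.1593 0.6838]  K=[0.7581 0.0264; 0.0914 0.7809]  nu=[-0.1643, -1.1255]  x^+=[0.9388, 1.2146]  P^+=[0.2597 0.0289; 0.0289 0.1198]
step 2: x^-=[0.7687, 1.0291]  P^-=[0.6239 0.0349; 0.0349 0.3681]  S=[0.9607 -0.0965; -0.0965 0.5205]  K=[0.6485 0.0195; 0.0772 0.7120]  nu=[-4.4564, -3.0415]  x^+=[-2.1805, -1.4807]  P^+=[0.2221 0.0243; 0.0243 0.1091]
step 3: x^-=[-1.9732, -1.3582]  P^-=[0.5875 0.0288; 0.0288 0.3606]  S=[0.9252 -0.0969; -0.0969 0.5141]  K=[0.6341 0.0157; 0.0741 0.7076]  nu=[-0.1154, 1.1619]  x^+=[-2.0282, -0.5445]  P^+=[0.2172 0.0233; 0.0233 0.1083]
step 4: x^-=[-1.9520, -0.6221]  P^-=[0.5828 0.0276; 0.0276 0.3600]  S=[0.9207 -0.0975; -0.0975 0.5136]  K=[0.6322 0.0149; 0.0736 0.7072]  nu=[4.5622, -2.3712]  x^+=[0.8970, -1.9633]  P^+=[0.2166 0.0231; 0.0231 0.1082]

innov = [4.5622, -2.3712]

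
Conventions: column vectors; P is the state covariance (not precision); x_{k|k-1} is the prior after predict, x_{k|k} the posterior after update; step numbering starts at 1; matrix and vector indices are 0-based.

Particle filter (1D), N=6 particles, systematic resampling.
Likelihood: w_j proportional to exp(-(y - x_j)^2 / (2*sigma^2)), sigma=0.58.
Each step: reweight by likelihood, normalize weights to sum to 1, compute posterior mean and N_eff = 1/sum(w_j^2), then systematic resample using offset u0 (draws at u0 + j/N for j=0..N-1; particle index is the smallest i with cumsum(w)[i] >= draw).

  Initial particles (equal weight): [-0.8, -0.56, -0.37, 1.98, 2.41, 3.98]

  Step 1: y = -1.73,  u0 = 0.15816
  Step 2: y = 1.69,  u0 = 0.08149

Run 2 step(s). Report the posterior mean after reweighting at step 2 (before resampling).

step 1: w=[0.5868, 0.2774, 0.1358, 0.0000, 0.0000, 0.0000]  mean=-0.6750  Neff=2.2742  idx=[0, 0, 0, 1, 1, 2]
step 2: w=[0.0311, 0.0311, 0.0311, 0.1686, 0.1686, 0.5695]  mean=-0.4742  Neff=2.6035  idx=[2, 3, 4, 5, 5, 5]

post_mean = -0.4742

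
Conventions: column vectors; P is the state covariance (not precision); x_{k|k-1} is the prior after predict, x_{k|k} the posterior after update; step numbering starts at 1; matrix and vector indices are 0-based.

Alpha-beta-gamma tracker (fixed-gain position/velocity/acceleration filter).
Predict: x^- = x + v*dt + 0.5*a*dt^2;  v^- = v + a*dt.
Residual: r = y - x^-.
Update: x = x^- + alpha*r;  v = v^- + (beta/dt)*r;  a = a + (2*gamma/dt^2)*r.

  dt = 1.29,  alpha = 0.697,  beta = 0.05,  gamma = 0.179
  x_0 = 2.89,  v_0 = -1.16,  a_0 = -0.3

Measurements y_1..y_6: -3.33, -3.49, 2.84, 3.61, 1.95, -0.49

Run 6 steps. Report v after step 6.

step 1: x_pred=1.1440  r=-4.4740  x^+=-1.9744  v^+=-1.7204  a^+=-1.2625
step 2: x_pred=-5.2442  r=1.7542  x^+=-4.0215  v^+=-3.2810  a^+=-0.8851
step 3: x_pred=-8.9905  r=11.8305  x^+=-0.7446  v^+=-3.9643  a^+=1.6600
step 4: x_pred=-4.4774  r=8.0874  x^+=1.1595  v^+=-1.5094  a^+=3.3998
step 5: x_pred=2.0412  r=-0.0912  x^+=1.9776  v^+=2.8728  a^+=3.3802
step 6: x_pred=8.4961  r=-8.9861  x^+=2.2328  v^+=6.8850  a^+=1.4470

v_post = 6.8850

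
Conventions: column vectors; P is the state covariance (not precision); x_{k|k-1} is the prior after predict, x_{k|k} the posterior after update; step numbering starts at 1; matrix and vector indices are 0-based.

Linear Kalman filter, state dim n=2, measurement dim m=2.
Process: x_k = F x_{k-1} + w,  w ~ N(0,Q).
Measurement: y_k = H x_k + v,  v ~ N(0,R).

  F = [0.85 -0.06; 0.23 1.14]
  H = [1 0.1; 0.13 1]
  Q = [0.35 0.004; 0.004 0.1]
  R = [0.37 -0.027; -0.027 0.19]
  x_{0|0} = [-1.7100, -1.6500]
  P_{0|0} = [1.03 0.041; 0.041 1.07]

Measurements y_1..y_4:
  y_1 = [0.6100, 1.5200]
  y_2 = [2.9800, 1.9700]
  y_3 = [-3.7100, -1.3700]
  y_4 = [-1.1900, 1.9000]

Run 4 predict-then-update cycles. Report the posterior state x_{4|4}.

x_post = [-1.1979, 1.0572]

step 1: x^-=[-1.3545, -2.2743]  P^-=[1.0938 0.1713; 0.1713 1.5666]  S=[1.5138 0.4454; 0.4454 1.8196]  K=[0.7362 -0.0079; -0.0434 0.8838]  nu=[2.1919, 3.9704]  x^+=[0.2279, 1.1396]  P^+=[0.2784 -0.0576; -0.0576 0.1766]
step 2: x^-=[0.1253, 1.3516]  P^-=[0.5576 -0.0086; -0.0086 0.3140]  S=[0.9290 0.0681; 0.0681 0.5112]  K=[0.5960 0.0455; -0.0206 0.6148]  nu=[2.7195, 0.6021]  x^+=[1.7734, 1.6658]  P^+=[0.2229 -0.0364; -0.0364 0.1221]
step 3: x^-=[1.4075, 2.3069]  P^-=[0.5152 0.0044; 0.0044 0.2514]  S=[0.8886 0.0696; 0.0696 0.4512]  K=[0.5748 0.0696; -0.0106 0.5600]  nu=[-5.3481, -3.8598]  x^+=[-1.9355, 0.2020]  P^+=[0.2138 -0.0301; -0.0301 0.1106]
step 4: x^-=[-1.6573, -0.2149]  P^-=[0.5080 0.0095; 0.0095 0.2393]  S=[0.8822 0.0726; 0.0726 0.4403]  K=[0.5705 0.0775; -0.0072 0.5474]  nu=[0.4887, 2.3303]  x^+=[-1.1979, 1.0572]  P^+=[0.2118 -0.0282; -0.0282 0.1079]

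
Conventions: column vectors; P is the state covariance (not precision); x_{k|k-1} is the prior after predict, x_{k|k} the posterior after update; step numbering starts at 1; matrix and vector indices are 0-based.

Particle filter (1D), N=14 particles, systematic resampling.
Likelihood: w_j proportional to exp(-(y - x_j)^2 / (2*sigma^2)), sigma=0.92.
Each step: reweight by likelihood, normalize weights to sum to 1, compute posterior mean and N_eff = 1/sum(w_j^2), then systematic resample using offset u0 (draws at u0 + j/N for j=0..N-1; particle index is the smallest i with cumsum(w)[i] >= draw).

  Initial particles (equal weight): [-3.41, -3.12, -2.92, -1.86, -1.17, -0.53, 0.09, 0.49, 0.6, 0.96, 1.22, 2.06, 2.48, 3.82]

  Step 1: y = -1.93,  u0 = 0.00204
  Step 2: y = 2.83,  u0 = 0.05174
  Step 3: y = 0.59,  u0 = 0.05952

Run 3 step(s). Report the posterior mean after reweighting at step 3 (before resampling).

post_mean = -0.5640

step 1: w=[0.0796, 0.1258, 0.1627, 0.2895, 0.2064, 0.0912, 0.0261, 0.0091, 0.0066, 0.0021, 0.0008, 0.0000, 0.0000, 0.0000]  mean=-1.9535  Neff=5.4292  idx=[0, 0, 1, 2, 2, 2, 3, 3, 3, 3, 4, 4, 4, 5]
step 2: w=[0.0000, 0.0000, 0.0000, 0.0000, 0.0000, 0.0000, 0.0015, 0.0015, 0.0015, 0.0015, 0.0519, 0.0519, 0.0519, 0.8384]  mean=-0.6376  Neff=1.4066  idx=[10, 12, 13, 13, 13, 13, 13, 13, 13, 13, 13, 13, 13, 13]
step 3: w=[0.0266, 0.0266, 0.0789, 0.0789, 0.0789, 0.0789, 0.0789, 0.0789, 0.0789, 0.0789, 0.0789, 0.0789, 0.0789, 0.0789]  mean=-0.5640  Neff=13.1361  idx=[2, 2, 3, 4, 5, 6, 7, 8, 9, 10, 11, 12, 12, 13]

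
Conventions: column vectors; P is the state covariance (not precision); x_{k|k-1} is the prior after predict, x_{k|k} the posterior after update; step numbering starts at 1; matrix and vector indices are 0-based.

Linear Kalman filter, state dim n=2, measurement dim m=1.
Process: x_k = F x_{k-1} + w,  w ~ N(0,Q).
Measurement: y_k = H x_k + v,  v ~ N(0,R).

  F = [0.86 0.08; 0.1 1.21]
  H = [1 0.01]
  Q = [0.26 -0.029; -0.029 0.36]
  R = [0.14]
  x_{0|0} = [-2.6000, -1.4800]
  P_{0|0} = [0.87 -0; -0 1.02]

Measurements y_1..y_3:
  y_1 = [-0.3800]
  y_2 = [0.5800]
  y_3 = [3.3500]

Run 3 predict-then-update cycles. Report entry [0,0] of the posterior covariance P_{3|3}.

P_post[0,0] = 0.0996

step 1: x^-=[-2.3544, -2.0508]  P^-=[0.9100 0.1446; 0.1446 1.8621]  S=[1.0531]  K=[0.8655; 0.1550]  nu=[1.9949]  x^+=[-0.6278, -1.7417]  P^+=[0.1211 0.0033; 0.0033 1.8368]
step 2: x^-=[-0.6792, -2.1702]  P^-=[0.3618 0.1627; 0.1627 3.0513]  S=[0.5054]  K=[0.7191; 0.3823]  nu=[1.2809]  x^+=[0.2419, -1.6805]  P^+=[0.1004 0.0238; 0.0238 2.9774]
step 3: x^-=[0.0736, -2.0092]  P^-=[0.3566 0.2928; 0.2928 4.7260]  S=[0.5029]  K=[0.7149; 0.6761]  nu=[3.2965]  x^+=[2.4302, 0.2194]  P^+=[0.0996 0.0497; 0.0497 4.4961]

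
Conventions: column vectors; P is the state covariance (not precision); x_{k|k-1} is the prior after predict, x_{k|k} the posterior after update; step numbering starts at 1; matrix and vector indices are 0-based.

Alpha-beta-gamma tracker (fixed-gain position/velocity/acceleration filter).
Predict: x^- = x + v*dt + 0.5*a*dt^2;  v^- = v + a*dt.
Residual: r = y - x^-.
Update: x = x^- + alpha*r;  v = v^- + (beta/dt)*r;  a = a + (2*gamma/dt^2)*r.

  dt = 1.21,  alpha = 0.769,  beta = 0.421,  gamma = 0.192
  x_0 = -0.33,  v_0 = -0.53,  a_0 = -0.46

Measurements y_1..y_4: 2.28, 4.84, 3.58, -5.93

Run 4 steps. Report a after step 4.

step 1: x_pred=-1.3080  r=3.5880  x^+=1.4512  v^+=0.1618  a^+=0.4811
step 2: x_pred=1.9991  r=2.8409  x^+=4.1838  v^+=1.7323  a^+=1.2262
step 3: x_pred=7.1775  r=-3.5975  x^+=4.4110  v^+=1.9643  a^+=0.2826
step 4: x_pred=6.9947  r=-12.9247  x^+=-2.9444  v^+=-2.1907  a^+=-3.1072

a_post = -3.1072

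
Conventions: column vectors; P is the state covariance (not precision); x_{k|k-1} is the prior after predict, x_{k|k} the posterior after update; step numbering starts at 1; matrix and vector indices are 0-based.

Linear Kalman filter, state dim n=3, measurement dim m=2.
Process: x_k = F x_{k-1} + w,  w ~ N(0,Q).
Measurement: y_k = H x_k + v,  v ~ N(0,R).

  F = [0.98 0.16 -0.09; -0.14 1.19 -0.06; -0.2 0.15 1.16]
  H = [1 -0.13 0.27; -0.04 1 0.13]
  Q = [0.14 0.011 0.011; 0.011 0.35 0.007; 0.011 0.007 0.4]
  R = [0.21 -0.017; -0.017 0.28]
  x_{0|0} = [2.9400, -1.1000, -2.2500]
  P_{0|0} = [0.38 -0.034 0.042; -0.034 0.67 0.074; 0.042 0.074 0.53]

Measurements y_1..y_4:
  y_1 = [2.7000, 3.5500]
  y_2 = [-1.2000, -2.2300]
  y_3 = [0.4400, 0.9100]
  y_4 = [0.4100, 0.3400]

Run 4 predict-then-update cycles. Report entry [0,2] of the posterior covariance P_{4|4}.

P_post[0,2] = -1.3193

step 1: x^-=[2.9077, -1.5856, -3.3630]  P^-=[0.5062 0.0398 -0.0454; 0.0398 1.3096 0.2043; -0.0454 0.2043 1.1517]  S=[0.7731 -0.0807; -0.0807 1.6603]  K=[0.6363 0.0392; -0.0135 0.8032; 0.3332 0.2305]  nu=[0.4942, 5.6891]  x^+=[3.4451, 2.9770, -1.8867]  P^+=[0.1947 0.0354 -0.2114; 0.0354 0.2367 -0.0783; -0.2114 -0.0783 0.9901]
step 2: x^-=[4.0223, 3.1736, -2.4311]  P^-=[0.3917 0.0941 -0.3784; 0.0941 0.6884 -0.0989; -0.3784 -0.0989 1.8141]  S=[0.5237 -0.0340; -0.0340 0.9704]  K=[0.5326 0.0488; 0.0028 0.6924; 0.2480 0.1654]  nu=[-4.1533, -4.9266]  x^+=[1.5695, -0.2493, -4.2759]  P^+=[0.2426 0.0731 -0.4520; 0.0731 0.2233 -0.2045; -0.4520 -0.2045 1.7581]
step 3: x^-=[1.8831, -0.2598, -5.3114]  P^-=[0.5015 0.1581 -0.7635; 0.1581 0.6746 -0.3002; -0.7635 -0.3002 2.9146]  S=[0.5030 -0.0305; -0.0305 0.9219]  K=[0.5499 0.0603; 0.0203 0.6832; 0.1316 0.1229]  nu=[-0.0428, 1.9356]  x^+=[1.9762, 1.0618, -5.0791]  P^+=[0.3480 0.1260 -0.8044; 0.1260 0.2449 -0.3761; -0.8044 -0.3761 2.8930]
step 4: x^-=[2.5637, 1.2916, -6.1278]  P^-=[0.6962 0.2507 -1.3326; 0.2507 0.7122 -0.5683; -1.3326 -0.5683 4.5470]  S=[0.5049 -0.0285; -0.0285 0.9162]  K=[0.6059 0.0730; 0.0481 0.6873; -0.0568 0.0813]  nu=[-0.3313, -0.0525]  x^+=[2.3591, 1.2396, -6.1132]  P^+=[0.5085 0.2020 -1.3193; 0.2020 0.2802 -0.6191; -1.3193 -0.6191 4.5391]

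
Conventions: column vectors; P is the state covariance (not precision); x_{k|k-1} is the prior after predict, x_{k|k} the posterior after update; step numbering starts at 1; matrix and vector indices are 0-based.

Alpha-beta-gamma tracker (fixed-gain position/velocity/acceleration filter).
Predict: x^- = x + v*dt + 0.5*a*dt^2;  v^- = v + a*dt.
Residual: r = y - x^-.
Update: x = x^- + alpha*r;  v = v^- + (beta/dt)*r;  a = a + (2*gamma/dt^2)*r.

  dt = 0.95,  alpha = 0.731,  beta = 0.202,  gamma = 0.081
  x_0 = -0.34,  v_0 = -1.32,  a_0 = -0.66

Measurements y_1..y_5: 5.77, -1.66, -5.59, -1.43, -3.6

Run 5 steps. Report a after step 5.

step 1: x_pred=-1.8918  r=7.6618  x^+=3.7090  v^+=-0.3179  a^+=0.7153
step 2: x_pred=3.7298  r=-5.3898  x^+=-0.2101  v^+=-0.7844  a^+=-0.2522
step 3: x_pred=-1.0691  r=-4.5209  x^+=-4.3739  v^+=-1.9852  a^+=-1.0637
step 4: x_pred=-6.7398  r=5.3098  x^+=-2.8583  v^+=-1.8667  a^+=-0.1106
step 5: x_pred=-4.6816  r=1.0816  x^+=-3.8909  v^+=-1.7417  a^+=0.0836

a_post = 0.0836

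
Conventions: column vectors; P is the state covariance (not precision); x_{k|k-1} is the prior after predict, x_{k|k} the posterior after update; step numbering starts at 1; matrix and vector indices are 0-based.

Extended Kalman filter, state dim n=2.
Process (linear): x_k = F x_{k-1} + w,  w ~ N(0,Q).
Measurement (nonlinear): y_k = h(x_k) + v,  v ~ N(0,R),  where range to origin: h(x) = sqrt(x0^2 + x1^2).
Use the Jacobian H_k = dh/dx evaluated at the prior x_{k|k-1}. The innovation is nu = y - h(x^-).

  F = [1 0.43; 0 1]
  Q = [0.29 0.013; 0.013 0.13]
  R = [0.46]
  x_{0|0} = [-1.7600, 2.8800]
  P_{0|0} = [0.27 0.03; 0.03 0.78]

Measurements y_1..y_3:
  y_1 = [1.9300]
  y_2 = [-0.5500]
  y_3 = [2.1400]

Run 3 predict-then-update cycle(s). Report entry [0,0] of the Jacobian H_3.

H_jac[0,0] = -0.6942

step 1: x^-=[-0.5216, 2.8800]  P^-=[0.7300 0.3784; 0.3784 0.9100]  H_jac=[-0.1782 0.9840]  S=[1.2316]  K=[0.1967; 0.6723]  nu=[-0.9969]  x^+=[-0.7177, 2.2098]  P^+=[0.6824 0.2155; 0.2155 0.3533]
step 2: x^-=[0.2325, 2.2098]  P^-=[1.2231 0.3805; 0.3805 0.4833]  H_jac=[0.1047 0.9945]  S=[1.0306]  K=[0.4913; 0.5050]  nu=[-2.7720]  x^+=[-1.1294, 0.8099]  P^+=[0.9743 0.1247; 0.1247 0.2205]
step 3: x^-=[-0.7812, 0.8099]  P^-=[1.4123 0.2325; 0.2325 0.3505]  H_jac=[-0.6942 0.7197]  S=[1.0899]  K=[-0.7461; 0.0833]  nu=[1.0148]  x^+=[-1.5383, 0.8944]  P^+=[0.8057 0.3003; 0.3003 0.3429]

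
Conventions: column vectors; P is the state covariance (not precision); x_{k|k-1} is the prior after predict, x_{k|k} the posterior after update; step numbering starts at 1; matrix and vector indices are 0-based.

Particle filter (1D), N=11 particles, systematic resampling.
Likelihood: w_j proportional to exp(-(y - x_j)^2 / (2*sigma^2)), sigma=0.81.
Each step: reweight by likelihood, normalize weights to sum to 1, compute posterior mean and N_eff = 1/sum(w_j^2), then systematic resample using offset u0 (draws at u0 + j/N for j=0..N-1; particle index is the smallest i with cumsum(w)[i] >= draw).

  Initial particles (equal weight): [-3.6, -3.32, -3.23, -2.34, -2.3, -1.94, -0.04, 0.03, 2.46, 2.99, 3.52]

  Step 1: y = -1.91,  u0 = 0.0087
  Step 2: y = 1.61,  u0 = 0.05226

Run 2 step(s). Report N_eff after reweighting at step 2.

step 1: w=[0.0326, 0.0631, 0.0761, 0.2494, 0.2557, 0.2869, 0.0200, 0.0163, 0.0000, 0.0000, 0.0000]  mean=-2.3010  Neff=4.5174  idx=[0, 2, 3, 3, 3, 4, 4, 4, 5, 5, 5]
step 2: w=[0.0000, 0.0001, 0.0275, 0.0275, 0.0275, 0.0350, 0.0350, 0.0350, 0.2708, 0.2708, 0.2708]  mean=-2.0109  Neff=4.4258  idx=[3, 6, 8, 8, 8, 9, 9, 9, 10, 10, 10]

N_eff = 4.4258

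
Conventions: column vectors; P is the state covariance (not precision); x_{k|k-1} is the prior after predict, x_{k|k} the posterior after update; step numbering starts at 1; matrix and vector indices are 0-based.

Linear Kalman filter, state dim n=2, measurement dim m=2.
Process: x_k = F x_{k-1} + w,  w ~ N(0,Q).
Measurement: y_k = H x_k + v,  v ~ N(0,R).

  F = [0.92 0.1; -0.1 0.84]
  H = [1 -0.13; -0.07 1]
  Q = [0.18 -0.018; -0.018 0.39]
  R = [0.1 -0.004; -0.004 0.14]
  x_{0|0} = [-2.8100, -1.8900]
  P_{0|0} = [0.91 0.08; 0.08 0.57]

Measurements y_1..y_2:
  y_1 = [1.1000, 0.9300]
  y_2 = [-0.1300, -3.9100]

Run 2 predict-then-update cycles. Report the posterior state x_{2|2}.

x_post = [-0.1218, -2.8791]

step 1: x^-=[-2.7742, -1.3066]  P^-=[0.9706 0.0072; 0.0072 0.7879]  S=[1.0821 -0.1671; -0.1671 0.9316]  K=[0.9113 0.0983; 0.0437 0.8530]  nu=[3.7043, 2.0424]  x^+=[0.8023, 0.5975]  P^+=[0.0929 0.0166; 0.0166 0.1204]
step 2: x^-=[0.7979, 0.4217]  P^-=[0.2629 -0.0038; -0.0038 0.4731]  S=[0.3719 -0.0877; -0.0877 0.6149]  K=[0.7241 0.0672; 0.0063 0.7707]  nu=[-0.8731, -4.2758]  x^+=[-0.1218, -2.8791]  P^+=[0.0737 0.0117; 0.0117 0.1087]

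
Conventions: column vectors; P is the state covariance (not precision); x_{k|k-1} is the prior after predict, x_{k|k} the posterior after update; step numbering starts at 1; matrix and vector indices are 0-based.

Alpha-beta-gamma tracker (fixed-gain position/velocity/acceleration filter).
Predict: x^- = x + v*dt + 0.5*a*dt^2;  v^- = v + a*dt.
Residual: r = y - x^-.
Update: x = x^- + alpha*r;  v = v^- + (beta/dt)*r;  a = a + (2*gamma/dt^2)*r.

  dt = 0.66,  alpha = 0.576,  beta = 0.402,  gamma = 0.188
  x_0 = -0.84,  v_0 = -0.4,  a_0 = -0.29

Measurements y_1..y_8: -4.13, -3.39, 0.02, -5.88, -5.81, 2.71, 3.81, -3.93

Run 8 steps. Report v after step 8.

step 1: x_pred=-1.1672  r=-2.9628  x^+=-2.8738  v^+=-2.3960  a^+=-2.8475
step 2: x_pred=-5.0753  r=1.6853  x^+=-4.1046  v^+=-3.2488  a^+=-1.3927
step 3: x_pred=-6.5521  r=6.5721  x^+=-2.7666  v^+=-0.1650  a^+=4.2802
step 4: x_pred=-1.9433  r=-3.9367  x^+=-4.2108  v^+=0.2621  a^+=0.8821
step 5: x_pred=-3.8457  r=-1.9643  x^+=-4.9771  v^+=-0.3521  a^+=-0.8134
step 6: x_pred=-5.3867  r=8.0967  x^+=-0.7230  v^+=4.0426  a^+=6.1755
step 7: x_pred=3.2902  r=0.5198  x^+=3.5896  v^+=8.4351  a^+=6.6242
step 8: x_pred=10.5995  r=-14.5295  x^+=2.2305  v^+=3.9573  a^+=-5.9173

v_post = 3.9573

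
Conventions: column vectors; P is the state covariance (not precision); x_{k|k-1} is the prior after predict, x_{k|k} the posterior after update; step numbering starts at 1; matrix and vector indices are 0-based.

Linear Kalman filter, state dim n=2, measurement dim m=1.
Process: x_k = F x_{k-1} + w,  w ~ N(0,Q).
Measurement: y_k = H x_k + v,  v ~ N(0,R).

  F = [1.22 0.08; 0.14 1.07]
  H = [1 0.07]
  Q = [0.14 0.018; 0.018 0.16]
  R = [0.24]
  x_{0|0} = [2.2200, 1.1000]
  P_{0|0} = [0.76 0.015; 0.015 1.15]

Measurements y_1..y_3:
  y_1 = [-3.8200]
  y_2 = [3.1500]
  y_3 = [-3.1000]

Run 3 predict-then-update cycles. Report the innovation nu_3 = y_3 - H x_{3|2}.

innov = [-4.3437]

step 1: x^-=[2.7964, 1.4878]  P^-=[1.2815 0.2660; 0.2660 1.4960]  S=[1.5660]  K=[0.8302; 0.2367]  nu=[-6.7205]  x^+=[-2.7828, -0.1031]  P^+=[0.2022 -0.0418; -0.0418 1.4083]
step 2: x^-=[-3.4033, -0.4999]  P^-=[0.4418 0.1181; 0.1181 1.7638]  S=[0.7069]  K=[0.6366; 0.3417]  nu=[6.5883]  x^+=[0.7907, 1.7512]  P^+=[0.1553 -0.0357; -0.0357 1.6812]
step 3: x^-=[1.1048, 1.9845]  P^-=[0.3749 0.1415; 0.1415 2.0772]  S=[0.6449]  K=[0.5967; 0.4448]  nu=[-4.3437]  x^+=[-1.4871, 0.0524]  P^+=[0.1453 -0.0297; -0.0297 1.9496]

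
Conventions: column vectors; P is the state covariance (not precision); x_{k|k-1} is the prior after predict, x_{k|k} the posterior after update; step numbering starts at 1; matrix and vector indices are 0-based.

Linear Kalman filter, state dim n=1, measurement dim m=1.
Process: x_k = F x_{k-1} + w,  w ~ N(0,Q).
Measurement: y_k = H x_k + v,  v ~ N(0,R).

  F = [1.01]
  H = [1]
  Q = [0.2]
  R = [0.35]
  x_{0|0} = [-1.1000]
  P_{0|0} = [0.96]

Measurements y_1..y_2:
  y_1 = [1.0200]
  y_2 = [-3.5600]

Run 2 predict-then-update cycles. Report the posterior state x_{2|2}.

x_post = [-1.8223]

step 1: x^-=[-1.1110]  P^-=[1.1793]  S=[1.5293]  K=[0.7711]  nu=[2.1310]  x^+=[0.5323]  P^+=[0.2699]
step 2: x^-=[0.5376]  P^-=[0.4753]  S=[0.8253]  K=[0.5759]  nu=[-4.0976]  x^+=[-1.8223]  P^+=[0.2016]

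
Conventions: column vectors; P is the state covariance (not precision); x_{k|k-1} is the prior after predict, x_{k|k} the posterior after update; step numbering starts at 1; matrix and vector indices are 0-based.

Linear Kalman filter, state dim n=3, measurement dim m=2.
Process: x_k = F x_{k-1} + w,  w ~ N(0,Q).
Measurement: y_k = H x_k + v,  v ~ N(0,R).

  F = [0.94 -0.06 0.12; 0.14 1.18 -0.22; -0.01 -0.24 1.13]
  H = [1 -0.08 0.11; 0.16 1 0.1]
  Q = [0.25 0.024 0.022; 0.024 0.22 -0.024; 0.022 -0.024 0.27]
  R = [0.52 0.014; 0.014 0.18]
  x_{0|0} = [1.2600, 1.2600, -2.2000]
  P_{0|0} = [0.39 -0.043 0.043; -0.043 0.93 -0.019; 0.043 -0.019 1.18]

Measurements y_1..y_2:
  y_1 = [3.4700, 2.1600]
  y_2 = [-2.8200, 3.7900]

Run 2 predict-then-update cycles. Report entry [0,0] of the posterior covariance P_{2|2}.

P_post[0,0] = 0.2485

step 1: x^-=[0.8448, 2.1472, -2.8010]  P^-=[0.6298 -0.0801 0.2489; -0.0801 1.5727 -0.5988; 0.2489 -0.5988 1.8395]  S=[1.2602 -0.1017; -0.1017 1.6498]  K=[0.5314 0.0604; -0.1430 0.9004; 0.3796 -0.2039]  nu=[3.1051, 0.1577]  x^+=[2.5044, 1.8452, -1.6545]  P^+=[0.2744 -0.0262 0.0063; -0.0262 0.1832 -0.1897; 0.0063 -0.1897 1.5736]
step 2: x^-=[2.0449, 2.8919, -2.3374]  P^-=[0.5229 -0.0538 0.2663; -0.0538 0.6461 -0.7283; 0.2663 -0.7283 2.3925]  S=[1.1560 -0.0238; -0.0238 0.7091]  K=[0.4834 0.0959; -0.1443 0.7915; 0.4958 -0.6129]  nu=[-4.3764, 0.8046]  x^+=[0.0066, 4.1602, -5.0005]  P^+=[0.2485 -0.0182 0.0250; -0.0182 0.1724 -0.2901; 0.0250 -0.2901 1.8275]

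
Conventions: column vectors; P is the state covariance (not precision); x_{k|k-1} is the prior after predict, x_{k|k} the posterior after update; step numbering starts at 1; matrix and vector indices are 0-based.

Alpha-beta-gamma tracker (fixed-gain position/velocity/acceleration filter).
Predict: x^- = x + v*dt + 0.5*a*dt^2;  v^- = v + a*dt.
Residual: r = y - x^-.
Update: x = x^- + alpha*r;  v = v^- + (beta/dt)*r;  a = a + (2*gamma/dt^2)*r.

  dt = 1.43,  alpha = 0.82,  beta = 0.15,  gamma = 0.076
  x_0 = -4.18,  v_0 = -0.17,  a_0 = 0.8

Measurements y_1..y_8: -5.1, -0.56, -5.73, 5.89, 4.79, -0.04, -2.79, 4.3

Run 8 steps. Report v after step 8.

v_post = 0.1135

step 1: x_pred=-3.6051  r=-1.4949  x^+=-4.8309  v^+=0.8172  a^+=0.6889
step 2: x_pred=-2.9580  r=2.3980  x^+=-0.9916  v^+=2.0538  a^+=0.8671
step 3: x_pred=2.8320  r=-8.5620  x^+=-4.1888  v^+=2.3957  a^+=0.2307
step 4: x_pred=-0.5271  r=6.4171  x^+=4.7349  v^+=3.3988  a^+=0.7077
step 5: x_pred=10.3187  r=-5.5287  x^+=5.7852  v^+=3.8308  a^+=0.2967
step 6: x_pred=11.5667  r=-11.6067  x^+=2.0492  v^+=3.0377  a^+=-0.5660
step 7: x_pred=5.8144  r=-8.6044  x^+=-1.2412  v^+=1.3258  a^+=-1.2056
step 8: x_pred=-0.5780  r=4.8780  x^+=3.4220  v^+=0.1135  a^+=-0.8430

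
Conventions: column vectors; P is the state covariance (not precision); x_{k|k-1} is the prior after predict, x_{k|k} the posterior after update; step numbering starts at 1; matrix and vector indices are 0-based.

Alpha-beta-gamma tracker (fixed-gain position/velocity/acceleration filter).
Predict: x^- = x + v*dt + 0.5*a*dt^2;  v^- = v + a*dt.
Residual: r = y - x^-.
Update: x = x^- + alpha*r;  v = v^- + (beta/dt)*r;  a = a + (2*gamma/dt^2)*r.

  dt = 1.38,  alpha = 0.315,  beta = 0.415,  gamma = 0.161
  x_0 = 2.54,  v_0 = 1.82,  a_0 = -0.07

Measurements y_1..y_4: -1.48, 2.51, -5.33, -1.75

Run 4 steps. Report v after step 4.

step 1: x_pred=4.9849  r=-6.4649  x^+=2.9485  v^+=-0.2208  a^+=-1.1631
step 2: x_pred=1.5363  r=0.9737  x^+=1.8430  v^+=-1.5330  a^+=-0.9985
step 3: x_pred=-1.2233  r=-4.1067  x^+=-2.5169  v^+=-4.1459  a^+=-1.6928
step 4: x_pred=-9.8502  r=8.1002  x^+=-7.2986  v^+=-4.0461  a^+=-0.3232

v_post = -4.0461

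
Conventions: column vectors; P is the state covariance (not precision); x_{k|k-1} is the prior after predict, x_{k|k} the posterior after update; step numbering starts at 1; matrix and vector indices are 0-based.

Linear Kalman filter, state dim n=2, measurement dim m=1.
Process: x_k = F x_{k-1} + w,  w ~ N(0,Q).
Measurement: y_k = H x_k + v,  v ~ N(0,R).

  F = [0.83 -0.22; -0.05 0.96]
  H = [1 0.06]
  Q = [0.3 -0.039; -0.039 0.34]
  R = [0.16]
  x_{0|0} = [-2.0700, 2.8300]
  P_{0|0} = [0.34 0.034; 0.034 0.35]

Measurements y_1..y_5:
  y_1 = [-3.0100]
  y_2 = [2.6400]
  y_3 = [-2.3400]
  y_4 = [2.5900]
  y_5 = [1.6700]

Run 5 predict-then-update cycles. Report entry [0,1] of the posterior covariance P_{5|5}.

P_post[0,1] = -0.1628

step 1: x^-=[-2.3407, 2.8203]  P^-=[0.5387 -0.0996; -0.0996 0.6601]  S=[0.6892]  K=[0.7731; -0.0870]  nu=[-0.8385]  x^+=[-2.9889, 2.8932]  P^+=[0.1269 -0.0532; -0.0532 0.6549]
step 2: x^-=[-3.1173, 2.9270]  P^-=[0.4385 -0.2256; -0.2256 0.9490]  S=[0.5749]  K=[0.7393; -0.2933]  nu=[5.5817]  x^+=[1.0092, 1.2897]  P^+=[0.1243 -0.1009; -0.1009 0.8995]
step 3: x^-=[0.5539, 1.1876]  P^-=[0.4660 -0.3157; -0.3157 1.1790]  S=[0.5924]  K=[0.7547; -0.4134]  nu=[-2.9651]  x^+=[-1.6840, 2.4135]  P^+=[0.1286 -0.1308; -0.1308 1.0778]
step 4: x^-=[-1.9287, 2.4011]  P^-=[0.4885 -0.3776; -0.3776 1.3461]  S=[0.6081]  K=[0.7662; -0.4882]  nu=[4.3746]  x^+=[1.4230, 0.2654]  P^+=[0.1316 -0.1502; -0.1502 1.2012]
step 5: x^-=[1.1227, 0.1836]  P^-=[0.5036 -0.4195; -0.4195 1.4618]  S=[0.6186]  K=[0.7735; -0.5364]  nu=[0.5363]  x^+=[1.5375, -0.1040]  P^+=[0.1335 -0.1628; -0.1628 1.2838]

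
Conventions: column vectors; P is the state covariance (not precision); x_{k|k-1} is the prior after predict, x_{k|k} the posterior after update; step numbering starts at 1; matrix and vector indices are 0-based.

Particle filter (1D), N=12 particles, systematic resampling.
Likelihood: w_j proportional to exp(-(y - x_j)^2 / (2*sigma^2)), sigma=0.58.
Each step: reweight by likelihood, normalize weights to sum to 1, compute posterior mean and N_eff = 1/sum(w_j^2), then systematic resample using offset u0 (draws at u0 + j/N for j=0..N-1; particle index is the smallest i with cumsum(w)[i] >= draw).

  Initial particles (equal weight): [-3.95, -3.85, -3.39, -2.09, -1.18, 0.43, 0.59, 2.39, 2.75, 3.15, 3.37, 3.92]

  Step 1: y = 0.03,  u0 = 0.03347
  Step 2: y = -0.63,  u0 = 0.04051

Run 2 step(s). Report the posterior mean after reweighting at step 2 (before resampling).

step 1: w=[0.0000, 0.0000, 0.0000, 0.0008, 0.0741, 0.5150, 0.4099, 0.0002, 0.0000, 0.0000, 0.0000, 0.0000]  mean=0.3745  Neff=2.2794  idx=[4, 5, 5, 5, 5, 5, 5, 6, 6, 6, 6, 6]
step 2: w=[0.2756, 0.0813, 0.0813, 0.0813, 0.0813, 0.0813, 0.0813, 0.0473, 0.0473, 0.0473, 0.0473, 0.0473]  mean=0.0241  Neff=7.8855  idx=[0, 0, 0, 1, 2, 3, 4, 5, 6, 7, 9, 11]

post_mean = 0.0241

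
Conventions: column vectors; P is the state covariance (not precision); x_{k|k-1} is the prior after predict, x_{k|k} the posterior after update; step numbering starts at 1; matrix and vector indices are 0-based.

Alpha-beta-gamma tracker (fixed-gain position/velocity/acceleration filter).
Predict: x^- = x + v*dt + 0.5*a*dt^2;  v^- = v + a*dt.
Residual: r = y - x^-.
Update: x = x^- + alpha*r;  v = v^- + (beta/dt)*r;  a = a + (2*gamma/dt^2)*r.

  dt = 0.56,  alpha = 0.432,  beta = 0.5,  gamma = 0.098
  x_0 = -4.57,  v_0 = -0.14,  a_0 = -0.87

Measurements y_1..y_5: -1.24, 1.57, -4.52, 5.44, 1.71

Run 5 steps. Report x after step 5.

x_post = 3.6417

step 1: x_pred=-4.7848  r=3.5448  x^+=-3.2535  v^+=2.5378  a^+=1.3455
step 2: x_pred=-1.6213  r=3.1913  x^+=-0.2427  v^+=6.1407  a^+=3.3401
step 3: x_pred=3.7198  r=-8.2398  x^+=0.1602  v^+=0.6541  a^+=-1.8098
step 4: x_pred=0.2428  r=5.1972  x^+=2.4880  v^+=4.2810  a^+=1.4385
step 5: x_pred=5.1109  r=-3.4009  x^+=3.6417  v^+=2.0500  a^+=-0.6871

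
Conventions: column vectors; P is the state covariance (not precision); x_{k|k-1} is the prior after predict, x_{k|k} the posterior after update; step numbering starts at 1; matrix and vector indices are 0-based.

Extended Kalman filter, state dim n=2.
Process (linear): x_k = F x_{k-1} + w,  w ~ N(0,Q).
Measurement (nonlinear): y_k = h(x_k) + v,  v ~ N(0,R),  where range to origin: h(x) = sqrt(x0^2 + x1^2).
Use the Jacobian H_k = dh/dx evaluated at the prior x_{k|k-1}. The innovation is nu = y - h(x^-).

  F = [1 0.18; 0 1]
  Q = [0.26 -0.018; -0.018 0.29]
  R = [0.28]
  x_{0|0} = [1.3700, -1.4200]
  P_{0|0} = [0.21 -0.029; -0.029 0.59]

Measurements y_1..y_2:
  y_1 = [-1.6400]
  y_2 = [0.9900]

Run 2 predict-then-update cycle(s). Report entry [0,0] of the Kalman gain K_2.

step 1: x^-=[1.1144, -1.4200]  P^-=[0.4787 0.0592; 0.0592 0.8800]  H_jac=[0.6174 -0.7867]  S=[0.9495]  K=[0.2622; -0.6906]  nu=[-3.4451]  x^+=[0.2112, 0.9591]  P^+=[0.4134 0.2311; 0.2311 0.4272]
step 2: x^-=[0.3838, 0.9591]  P^-=[0.7704 0.2900; 0.2900 0.7172]  H_jac=[0.3715 0.9284]  S=[1.2046]  K=[0.4611; 0.6422]  nu=[-0.0430]  x^+=[0.3640, 0.9314]  P^+=[0.5143 -0.0667; -0.0667 0.2204]

K[0,0] = 0.4611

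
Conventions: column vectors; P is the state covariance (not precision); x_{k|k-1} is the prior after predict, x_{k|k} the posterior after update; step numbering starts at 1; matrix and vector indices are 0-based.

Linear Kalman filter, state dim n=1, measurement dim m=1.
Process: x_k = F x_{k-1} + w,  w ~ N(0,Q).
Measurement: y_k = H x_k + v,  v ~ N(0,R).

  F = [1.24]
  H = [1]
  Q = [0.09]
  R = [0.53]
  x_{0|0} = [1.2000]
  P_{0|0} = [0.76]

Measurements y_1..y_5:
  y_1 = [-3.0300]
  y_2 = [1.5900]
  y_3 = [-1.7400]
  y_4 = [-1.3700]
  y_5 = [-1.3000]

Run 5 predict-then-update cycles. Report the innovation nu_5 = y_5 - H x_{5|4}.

step 1: x^-=[1.4880]  P^-=[1.2586]  S=[1.7886]  K=[0.7037]  nu=[-4.5180]  x^+=[-1.6912]  P^+=[0.3729]
step 2: x^-=[-2.0971]  P^-=[0.6634]  S=[1.1934]  K=[0.5559]  nu=[3.6871]  x^+=[-0.0474]  P^+=[0.2946]
step 3: x^-=[-0.0588]  P^-=[0.5430]  S=[1.0730]  K=[0.5061]  nu=[-1.6812]  x^+=[-0.9096]  P^+=[0.2682]
step 4: x^-=[-1.1279]  P^-=[0.5024]  S=[1.0324]  K=[0.4866]  nu=[-0.2421]  x^+=[-1.2457]  P^+=[0.2579]
step 5: x^-=[-1.5447]  P^-=[0.4866]  S=[1.0166]  K=[0.4786]  nu=[0.2447]  x^+=[-1.4276]  P^+=[0.2537]

innov = [0.2447]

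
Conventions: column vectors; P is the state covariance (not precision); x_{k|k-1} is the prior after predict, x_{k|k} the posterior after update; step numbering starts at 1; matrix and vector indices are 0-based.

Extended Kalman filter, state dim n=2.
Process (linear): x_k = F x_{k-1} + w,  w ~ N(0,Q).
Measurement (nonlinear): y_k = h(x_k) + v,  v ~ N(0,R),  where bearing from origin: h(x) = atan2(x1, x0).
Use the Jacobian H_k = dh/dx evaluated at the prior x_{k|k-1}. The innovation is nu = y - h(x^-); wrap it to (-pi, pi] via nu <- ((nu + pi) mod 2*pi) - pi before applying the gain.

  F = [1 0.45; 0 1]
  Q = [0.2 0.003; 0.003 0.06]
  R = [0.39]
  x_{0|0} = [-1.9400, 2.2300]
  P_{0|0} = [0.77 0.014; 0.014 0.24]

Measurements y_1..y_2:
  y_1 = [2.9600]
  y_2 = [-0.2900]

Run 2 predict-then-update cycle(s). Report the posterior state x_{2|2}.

step 1: x^-=[-0.9365, 2.2300]  P^-=[1.0312 0.1250; 0.1250 0.3000]  H_jac=[-0.3812 -0.1601]  S=[0.5628]  K=[-0.7340; -0.1700]  nu=[0.9916]  x^+=[-1.6644, 2.0614]  P^+=[0.7280 0.0548; 0.0548 0.2837]
step 2: x^-=[-0.7367, 2.0614]  P^-=[1.0347 0.1855; 0.1855 0.3437]  H_jac=[-0.4302 -0.1537]  S=[0.6141]  K=[-0.7712; -0.2159]  nu=[-2.2040]  x^+=[0.9630, 2.5374]  P^+=[0.6695 0.0832; 0.0832 0.3151]

x_post = [0.9630, 2.5374]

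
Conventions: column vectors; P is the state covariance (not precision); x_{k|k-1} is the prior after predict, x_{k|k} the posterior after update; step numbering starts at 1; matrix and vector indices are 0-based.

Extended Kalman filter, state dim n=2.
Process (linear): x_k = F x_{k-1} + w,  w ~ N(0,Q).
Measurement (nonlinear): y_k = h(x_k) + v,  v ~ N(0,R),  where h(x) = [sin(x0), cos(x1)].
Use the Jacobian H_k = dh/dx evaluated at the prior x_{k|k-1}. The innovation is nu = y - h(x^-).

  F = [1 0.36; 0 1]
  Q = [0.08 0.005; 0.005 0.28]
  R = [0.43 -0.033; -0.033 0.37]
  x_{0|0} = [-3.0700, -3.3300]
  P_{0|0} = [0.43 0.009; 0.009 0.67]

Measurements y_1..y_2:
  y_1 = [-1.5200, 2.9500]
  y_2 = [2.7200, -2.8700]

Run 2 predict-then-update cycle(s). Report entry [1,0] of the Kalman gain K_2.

K[1,0] = 0.0674

step 1: x^-=[-4.2688, -3.3300]  P^-=[0.6033 0.2552; 0.2552 0.9500]  H_jac=[-0.4292 0.0000; 0.0000 -0.1873]  S=[0.5411 -0.0125; -0.0125 0.4033]  K=[-0.4816 -0.1334; -0.2127 -0.4477]  nu=[-2.4232, 3.9323]  x^+=[-3.6265, -4.5752]  P^+=[0.4722 0.1787; 0.1787 0.8470]
step 2: x^-=[-5.2735, -4.5752]  P^-=[0.7907 0.4886; 0.4886 1.1270]  H_jac=[0.5321 0.0000; 0.0000 -0.9906]  S=[0.6539 -0.2906; -0.2906 1.4759]  K=[0.5454 -0.2206; 0.0674 -0.7432]  nu=[1.8733, -2.7332]  x^+=[-3.6489, -2.4177]  P^+=[0.4544 0.1006; 0.1006 0.2798]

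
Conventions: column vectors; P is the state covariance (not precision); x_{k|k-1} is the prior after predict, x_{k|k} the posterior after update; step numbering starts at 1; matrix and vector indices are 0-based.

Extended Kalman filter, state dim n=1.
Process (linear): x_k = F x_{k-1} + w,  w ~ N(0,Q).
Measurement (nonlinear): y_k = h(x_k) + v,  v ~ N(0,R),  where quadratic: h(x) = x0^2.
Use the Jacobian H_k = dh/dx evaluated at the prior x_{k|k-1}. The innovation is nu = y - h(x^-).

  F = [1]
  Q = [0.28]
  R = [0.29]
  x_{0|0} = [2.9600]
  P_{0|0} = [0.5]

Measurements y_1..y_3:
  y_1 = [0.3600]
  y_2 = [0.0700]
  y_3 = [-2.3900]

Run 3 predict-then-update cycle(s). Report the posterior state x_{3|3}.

x_post = [-0.5070]

step 1: x^-=[2.9600]  P^-=[0.7800]  H_jac=[5.9200]  S=[27.6262]  K=[0.1671]  nu=[-8.4016]  x^+=[1.5557]  P^+=[0.0082]
step 2: x^-=[1.5557]  P^-=[0.2882]  H_jac=[3.1114]  S=[3.0799]  K=[0.2911]  nu=[-2.3502]  x^+=[0.8715]  P^+=[0.0271]
step 3: x^-=[0.8715]  P^-=[0.3071]  H_jac=[1.7430]  S=[1.2230]  K=[0.4377]  nu=[-3.1495]  x^+=[-0.5070]  P^+=[0.0728]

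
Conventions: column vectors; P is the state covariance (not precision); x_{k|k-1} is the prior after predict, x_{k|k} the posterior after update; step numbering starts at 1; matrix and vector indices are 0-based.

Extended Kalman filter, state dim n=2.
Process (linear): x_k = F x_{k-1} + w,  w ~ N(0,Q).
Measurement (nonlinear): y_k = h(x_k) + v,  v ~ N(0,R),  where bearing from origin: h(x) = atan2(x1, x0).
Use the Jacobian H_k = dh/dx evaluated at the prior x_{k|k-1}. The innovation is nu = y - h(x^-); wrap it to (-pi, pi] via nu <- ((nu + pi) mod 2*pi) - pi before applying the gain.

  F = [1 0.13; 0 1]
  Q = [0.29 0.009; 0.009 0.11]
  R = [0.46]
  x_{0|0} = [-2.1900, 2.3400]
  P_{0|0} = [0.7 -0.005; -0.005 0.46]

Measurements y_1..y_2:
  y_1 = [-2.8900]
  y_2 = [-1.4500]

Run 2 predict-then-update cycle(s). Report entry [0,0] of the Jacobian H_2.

H_jac[0,0] = -0.2297

step 1: x^-=[-1.8858, 2.3400]  P^-=[0.9965 0.0638; 0.0638 0.5700]  H_jac=[-0.2591 -0.2088]  S=[0.5586]  K=[-0.4860; -0.2426]  nu=[1.1441]  x^+=[-2.4418, 2.0624]  P^+=[0.8645 -0.0021; -0.0021 0.5371]
step 2: x^-=[-2.1737, 2.0624]  P^-=[1.1631 0.0768; 0.0768 0.6471]  H_jac=[-0.2297 -0.2421]  S=[0.5678]  K=[-0.5032; -0.3069]  nu=[2.4507]  x^+=[-3.4069, 1.3102]  P^+=[1.0193 -0.0110; -0.0110 0.5936]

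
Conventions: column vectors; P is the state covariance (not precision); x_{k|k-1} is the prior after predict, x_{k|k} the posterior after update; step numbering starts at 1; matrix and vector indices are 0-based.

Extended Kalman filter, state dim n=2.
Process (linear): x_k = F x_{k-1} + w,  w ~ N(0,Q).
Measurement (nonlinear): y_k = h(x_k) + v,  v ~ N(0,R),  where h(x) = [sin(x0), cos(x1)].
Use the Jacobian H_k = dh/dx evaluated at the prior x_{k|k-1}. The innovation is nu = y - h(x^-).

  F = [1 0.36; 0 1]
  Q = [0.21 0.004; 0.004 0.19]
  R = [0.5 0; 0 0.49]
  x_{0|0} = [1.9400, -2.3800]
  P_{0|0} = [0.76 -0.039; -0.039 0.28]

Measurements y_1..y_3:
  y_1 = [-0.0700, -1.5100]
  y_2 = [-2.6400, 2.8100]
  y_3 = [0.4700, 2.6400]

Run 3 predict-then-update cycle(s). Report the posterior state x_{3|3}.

step 1: x^-=[1.0832, -2.3800]  P^-=[0.9782 0.0658; 0.0658 0.4700]  H_jac=[0.4685 0.0000; 0.0000 0.6901]  S=[0.7147 0.0213; 0.0213 0.7138]  K=[0.6399 0.0445; 0.0296 0.4535]  nu=[-0.9535, -0.7863]  x^+=[0.4381, -2.7648]  P^+=[0.6829 0.0316; 0.0316 0.3220]
step 2: x^-=[-0.5573, -2.7648]  P^-=[0.9574 0.1515; 0.1515 0.5120]  H_jac=[0.8487 0.0000; 0.0000 0.3679]  S=[1.1896 0.0473; 0.0473 0.5593]  K=[0.6814 0.0420; 0.0950 0.3288]  nu=[-2.1111, 3.7399]  x^+=[-1.8385, -1.7359]  P^+=[0.4014 0.0560; 0.0560 0.4378]
step 3: x^-=[-2.4634, -1.7359]  P^-=[0.7085 0.2176; 0.2176 0.6278]  H_jac=[-0.7787 0.0000; 0.0000 0.9864]  S=[0.9296 -0.1672; -0.1672 1.1009]  K=[-0.5741 0.1078; -0.0834 0.5499]  nu=[1.0974, 2.8044]  x^+=[-2.7911, -0.2854]  P^+=[0.3686 0.0536; 0.0536 0.2732]

x_post = [-2.7911, -0.2854]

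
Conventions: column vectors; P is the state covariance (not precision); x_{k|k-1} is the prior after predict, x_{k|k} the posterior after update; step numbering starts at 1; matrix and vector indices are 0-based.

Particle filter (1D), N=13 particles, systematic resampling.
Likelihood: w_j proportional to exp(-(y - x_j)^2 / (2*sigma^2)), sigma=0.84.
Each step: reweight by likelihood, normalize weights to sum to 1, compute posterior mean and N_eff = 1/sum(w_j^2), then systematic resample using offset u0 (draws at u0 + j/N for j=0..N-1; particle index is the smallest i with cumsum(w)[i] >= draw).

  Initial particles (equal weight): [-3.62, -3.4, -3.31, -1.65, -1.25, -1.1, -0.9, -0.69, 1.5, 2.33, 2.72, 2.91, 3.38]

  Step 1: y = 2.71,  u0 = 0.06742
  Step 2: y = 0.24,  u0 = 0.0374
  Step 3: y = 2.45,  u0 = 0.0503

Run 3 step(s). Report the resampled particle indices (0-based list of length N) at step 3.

step 1: w=[0.0000, 0.0000, 0.0000, 0.0000, 0.0000, 0.0000, 0.0000, 0.0001, 0.0895, 0.2281, 0.2527, 0.2457, 0.1839]  mean=2.6894  Neff=4.5857  idx=[8, 9, 9, 9, 10, 10, 10, 11, 11, 11, 12, 12, 12]
step 2: w=[0.6234, 0.0869, 0.0869, 0.0869, 0.0246, 0.0246, 0.0246, 0.0123, 0.0123, 0.0123, 0.0018, 0.0018, 0.0018]  mean=1.8683  Neff=2.4183  idx=[0, 0, 0, 0, 0, 0, 0, 0, 1, 2, 3, 3, 7]
step 3: w=[0.0584, 0.0584, 0.0584, 0.0584, 0.0584, 0.0584, 0.0584, 0.0584, 0.1095, 0.1095, 0.1095, 0.1095, 0.0952]  mean=1.9978  Neff=11.8682  idx=[0, 2, 3, 4, 6, 7, 8, 9, 9, 10, 11, 11, 12]

resampled_idx = [0, 2, 3, 4, 6, 7, 8, 9, 9, 10, 11, 11, 12]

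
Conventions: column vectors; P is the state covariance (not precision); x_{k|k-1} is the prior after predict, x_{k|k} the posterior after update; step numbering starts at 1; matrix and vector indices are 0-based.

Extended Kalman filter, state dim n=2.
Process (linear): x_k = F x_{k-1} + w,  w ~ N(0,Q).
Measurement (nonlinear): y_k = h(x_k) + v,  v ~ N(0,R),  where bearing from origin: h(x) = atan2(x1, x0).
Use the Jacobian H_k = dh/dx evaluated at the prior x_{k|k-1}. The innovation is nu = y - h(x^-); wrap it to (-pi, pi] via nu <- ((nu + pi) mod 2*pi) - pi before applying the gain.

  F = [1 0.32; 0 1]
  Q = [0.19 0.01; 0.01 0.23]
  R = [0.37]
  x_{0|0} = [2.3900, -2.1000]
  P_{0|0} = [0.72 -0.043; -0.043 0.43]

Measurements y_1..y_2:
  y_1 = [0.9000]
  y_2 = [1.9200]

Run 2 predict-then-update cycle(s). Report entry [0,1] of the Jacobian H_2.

H_jac[0,1] = 0.3128

step 1: x^-=[1.7180, -2.1000]  P^-=[0.9265 0.1046; 0.1046 0.6600]  H_jac=[0.2853 0.2334]  S=[0.4953]  K=[0.5829; 0.3712]  nu=[1.7851]  x^+=[2.7586, -1.4373]  P^+=[0.7582 -0.0026; -0.0026 0.5917]
step 2: x^-=[2.2987, -1.4373]  P^-=[1.0071 0.1968; 0.1968 0.8217]  H_jac=[0.1956 0.3128]  S=[0.5130]  K=[0.5039; 0.5760]  nu=[2.4788]  x^+=[3.5478, -0.0094]  P^+=[0.8769 0.0479; 0.0479 0.6515]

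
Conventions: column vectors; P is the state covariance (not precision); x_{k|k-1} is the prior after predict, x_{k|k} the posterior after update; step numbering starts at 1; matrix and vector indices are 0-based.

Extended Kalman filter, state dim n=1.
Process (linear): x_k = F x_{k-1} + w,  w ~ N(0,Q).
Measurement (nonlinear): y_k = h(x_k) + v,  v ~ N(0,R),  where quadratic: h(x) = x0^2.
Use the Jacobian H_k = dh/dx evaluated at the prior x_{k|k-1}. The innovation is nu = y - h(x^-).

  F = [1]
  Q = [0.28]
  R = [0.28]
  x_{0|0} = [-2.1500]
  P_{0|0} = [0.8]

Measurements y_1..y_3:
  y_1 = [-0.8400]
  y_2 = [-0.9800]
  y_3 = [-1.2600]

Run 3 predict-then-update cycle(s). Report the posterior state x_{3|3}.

x_post = [0.2482]

step 1: x^-=[-2.1500]  P^-=[1.0800]  H_jac=[-4.3000]  S=[20.2492]  K=[-0.2293]  nu=[-5.4625]  x^+=[-0.8972]  P^+=[0.0149]
step 2: x^-=[-0.8972]  P^-=[0.2949]  H_jac=[-1.7944]  S=[1.2297]  K=[-0.4304]  nu=[-1.7850]  x^+=[-0.1290]  P^+=[0.0672]
step 3: x^-=[-0.1290]  P^-=[0.3472]  H_jac=[-0.2580]  S=[0.3031]  K=[-0.2955]  nu=[-1.2766]  x^+=[0.2482]  P^+=[0.3207]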